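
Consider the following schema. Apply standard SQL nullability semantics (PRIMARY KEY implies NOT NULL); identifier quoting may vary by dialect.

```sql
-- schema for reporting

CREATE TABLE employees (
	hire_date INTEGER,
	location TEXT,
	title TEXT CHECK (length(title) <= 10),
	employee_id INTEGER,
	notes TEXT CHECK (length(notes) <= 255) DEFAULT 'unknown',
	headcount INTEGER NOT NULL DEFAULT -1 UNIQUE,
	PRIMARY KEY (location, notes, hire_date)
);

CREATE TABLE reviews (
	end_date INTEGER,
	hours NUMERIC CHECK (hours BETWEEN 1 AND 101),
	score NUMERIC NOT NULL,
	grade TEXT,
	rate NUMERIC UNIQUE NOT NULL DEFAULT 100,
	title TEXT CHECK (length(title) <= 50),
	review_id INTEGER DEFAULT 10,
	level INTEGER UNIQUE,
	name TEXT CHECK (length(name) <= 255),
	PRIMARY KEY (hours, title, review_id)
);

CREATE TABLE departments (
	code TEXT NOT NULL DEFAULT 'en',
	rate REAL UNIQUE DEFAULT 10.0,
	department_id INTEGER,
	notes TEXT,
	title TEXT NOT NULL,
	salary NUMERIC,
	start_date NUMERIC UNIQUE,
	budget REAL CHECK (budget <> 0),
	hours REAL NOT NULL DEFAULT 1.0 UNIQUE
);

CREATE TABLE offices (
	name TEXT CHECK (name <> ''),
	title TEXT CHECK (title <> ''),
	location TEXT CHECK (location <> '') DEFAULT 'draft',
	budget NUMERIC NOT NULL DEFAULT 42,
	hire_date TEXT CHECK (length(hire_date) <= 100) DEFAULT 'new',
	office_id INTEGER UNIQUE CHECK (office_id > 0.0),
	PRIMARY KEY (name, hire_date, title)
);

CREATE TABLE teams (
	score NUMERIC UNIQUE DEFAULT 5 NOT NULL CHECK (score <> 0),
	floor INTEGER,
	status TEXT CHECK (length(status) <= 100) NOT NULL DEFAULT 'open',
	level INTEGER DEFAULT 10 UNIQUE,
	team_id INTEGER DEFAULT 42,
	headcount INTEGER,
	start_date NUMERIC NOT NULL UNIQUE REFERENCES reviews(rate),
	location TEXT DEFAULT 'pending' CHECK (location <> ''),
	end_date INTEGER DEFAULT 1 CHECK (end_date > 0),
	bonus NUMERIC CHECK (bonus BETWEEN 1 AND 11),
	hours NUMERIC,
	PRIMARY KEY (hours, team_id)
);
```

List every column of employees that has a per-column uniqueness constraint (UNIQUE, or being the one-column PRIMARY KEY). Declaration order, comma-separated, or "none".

- hire_date: part of a composite PRIMARY KEY — only the tuple is unique, not this column on its own.
- location: part of a composite PRIMARY KEY — only the tuple is unique, not this column on its own.
- title: no UNIQUE or single-column PK constraint.
- employee_id: no UNIQUE or single-column PK constraint.
- notes: part of a composite PRIMARY KEY — only the tuple is unique, not this column on its own.
- headcount: declared UNIQUE → unique.

headcount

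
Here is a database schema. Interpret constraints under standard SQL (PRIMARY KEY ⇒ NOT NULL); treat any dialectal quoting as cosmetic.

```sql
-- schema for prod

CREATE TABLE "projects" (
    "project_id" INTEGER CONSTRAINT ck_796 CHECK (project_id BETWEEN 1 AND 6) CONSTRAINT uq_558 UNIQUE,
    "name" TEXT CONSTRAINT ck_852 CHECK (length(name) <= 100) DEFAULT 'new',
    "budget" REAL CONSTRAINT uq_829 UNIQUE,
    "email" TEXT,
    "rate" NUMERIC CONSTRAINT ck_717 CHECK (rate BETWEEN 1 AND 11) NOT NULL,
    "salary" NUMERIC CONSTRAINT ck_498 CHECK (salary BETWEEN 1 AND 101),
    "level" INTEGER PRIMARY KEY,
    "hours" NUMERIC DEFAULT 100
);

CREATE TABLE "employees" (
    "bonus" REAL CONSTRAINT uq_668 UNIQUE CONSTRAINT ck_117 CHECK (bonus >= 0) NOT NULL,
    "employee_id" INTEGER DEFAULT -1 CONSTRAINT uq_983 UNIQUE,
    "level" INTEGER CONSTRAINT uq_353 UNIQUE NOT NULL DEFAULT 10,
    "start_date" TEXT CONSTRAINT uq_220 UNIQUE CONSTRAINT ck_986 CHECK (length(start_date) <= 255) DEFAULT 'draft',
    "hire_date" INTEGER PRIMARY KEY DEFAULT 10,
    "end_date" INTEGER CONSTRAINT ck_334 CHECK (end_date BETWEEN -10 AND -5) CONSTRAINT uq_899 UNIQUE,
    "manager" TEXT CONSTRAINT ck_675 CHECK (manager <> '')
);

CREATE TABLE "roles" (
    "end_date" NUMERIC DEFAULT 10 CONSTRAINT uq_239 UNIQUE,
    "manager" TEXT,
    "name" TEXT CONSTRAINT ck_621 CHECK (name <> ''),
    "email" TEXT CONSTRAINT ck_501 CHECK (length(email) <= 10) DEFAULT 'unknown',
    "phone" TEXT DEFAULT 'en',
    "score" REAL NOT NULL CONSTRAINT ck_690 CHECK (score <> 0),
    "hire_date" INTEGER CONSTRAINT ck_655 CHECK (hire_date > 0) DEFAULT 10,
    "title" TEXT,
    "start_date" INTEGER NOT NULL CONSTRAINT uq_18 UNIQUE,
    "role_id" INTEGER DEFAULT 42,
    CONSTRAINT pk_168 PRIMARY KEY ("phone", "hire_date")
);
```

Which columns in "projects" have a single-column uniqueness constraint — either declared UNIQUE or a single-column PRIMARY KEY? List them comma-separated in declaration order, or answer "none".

- project_id: declared UNIQUE → unique.
- name: no UNIQUE or single-column PK constraint.
- budget: declared UNIQUE → unique.
- email: no UNIQUE or single-column PK constraint.
- rate: no UNIQUE or single-column PK constraint.
- salary: no UNIQUE or single-column PK constraint.
- level: single-column PRIMARY KEY → unique.
- hours: no UNIQUE or single-column PK constraint.

project_id, budget, level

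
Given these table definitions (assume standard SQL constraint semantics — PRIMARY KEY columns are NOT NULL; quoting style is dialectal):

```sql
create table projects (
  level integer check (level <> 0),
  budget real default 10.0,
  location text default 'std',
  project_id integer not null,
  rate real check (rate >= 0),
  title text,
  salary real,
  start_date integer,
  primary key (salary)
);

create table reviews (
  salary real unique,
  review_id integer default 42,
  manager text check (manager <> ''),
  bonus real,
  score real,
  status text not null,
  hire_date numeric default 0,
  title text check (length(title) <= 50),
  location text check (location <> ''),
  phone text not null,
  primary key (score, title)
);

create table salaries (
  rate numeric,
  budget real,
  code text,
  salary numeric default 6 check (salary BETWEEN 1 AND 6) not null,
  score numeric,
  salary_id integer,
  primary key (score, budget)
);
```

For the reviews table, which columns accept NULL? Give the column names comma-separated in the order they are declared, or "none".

salary, review_id, manager, bonus, hire_date, location

- salary: UNIQUE does not imply NOT NULL → nullable.
- review_id: DEFAULT only fills an omitted column; an explicit NULL is still allowed → nullable.
- manager: CHECK does not forbid NULL (a CHECK constraint passes when its expression is NULL) → nullable.
- bonus: no NOT NULL constraint applies → nullable.
- score: part of the PRIMARY KEY, which implies NOT NULL → not nullable.
- status: declared NOT NULL → not nullable.
- hire_date: DEFAULT only fills an omitted column; an explicit NULL is still allowed → nullable.
- title: part of the PRIMARY KEY, which implies NOT NULL → not nullable.
- location: CHECK does not forbid NULL (a CHECK constraint passes when its expression is NULL) → nullable.
- phone: declared NOT NULL → not nullable.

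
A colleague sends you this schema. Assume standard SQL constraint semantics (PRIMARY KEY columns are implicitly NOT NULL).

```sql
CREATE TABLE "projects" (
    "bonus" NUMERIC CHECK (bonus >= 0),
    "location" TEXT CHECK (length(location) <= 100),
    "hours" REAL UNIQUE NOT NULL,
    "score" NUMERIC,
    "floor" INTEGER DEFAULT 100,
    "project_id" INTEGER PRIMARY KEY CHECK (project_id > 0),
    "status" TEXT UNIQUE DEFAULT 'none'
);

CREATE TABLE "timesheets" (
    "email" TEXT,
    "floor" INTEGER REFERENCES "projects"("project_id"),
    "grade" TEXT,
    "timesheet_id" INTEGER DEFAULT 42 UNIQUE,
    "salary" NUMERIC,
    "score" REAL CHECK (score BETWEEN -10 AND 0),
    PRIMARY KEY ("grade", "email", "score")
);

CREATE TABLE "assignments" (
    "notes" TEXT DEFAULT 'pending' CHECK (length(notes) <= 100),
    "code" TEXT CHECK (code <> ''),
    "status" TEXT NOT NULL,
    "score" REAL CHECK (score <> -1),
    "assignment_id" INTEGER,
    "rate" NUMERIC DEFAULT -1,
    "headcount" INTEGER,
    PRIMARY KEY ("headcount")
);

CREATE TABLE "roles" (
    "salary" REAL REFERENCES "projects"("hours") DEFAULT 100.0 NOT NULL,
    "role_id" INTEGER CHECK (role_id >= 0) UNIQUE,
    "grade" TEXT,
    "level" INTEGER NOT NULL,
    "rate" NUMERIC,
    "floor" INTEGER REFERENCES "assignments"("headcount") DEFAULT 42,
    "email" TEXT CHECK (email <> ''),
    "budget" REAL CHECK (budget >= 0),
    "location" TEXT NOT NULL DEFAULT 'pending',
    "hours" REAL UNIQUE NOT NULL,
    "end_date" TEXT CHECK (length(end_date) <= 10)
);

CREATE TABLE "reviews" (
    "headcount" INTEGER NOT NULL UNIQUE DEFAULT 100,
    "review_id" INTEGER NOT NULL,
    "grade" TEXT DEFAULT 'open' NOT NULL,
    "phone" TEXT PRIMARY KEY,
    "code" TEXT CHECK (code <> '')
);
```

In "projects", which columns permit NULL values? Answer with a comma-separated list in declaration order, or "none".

bonus, location, score, floor, status

- bonus: CHECK does not forbid NULL (a CHECK constraint passes when its expression is NULL) → nullable.
- location: CHECK does not forbid NULL (a CHECK constraint passes when its expression is NULL) → nullable.
- hours: declared NOT NULL → not nullable.
- score: no NOT NULL constraint applies → nullable.
- floor: DEFAULT only fills an omitted column; an explicit NULL is still allowed → nullable.
- project_id: part of the PRIMARY KEY, which implies NOT NULL → not nullable.
- status: UNIQUE does not imply NOT NULL → nullable.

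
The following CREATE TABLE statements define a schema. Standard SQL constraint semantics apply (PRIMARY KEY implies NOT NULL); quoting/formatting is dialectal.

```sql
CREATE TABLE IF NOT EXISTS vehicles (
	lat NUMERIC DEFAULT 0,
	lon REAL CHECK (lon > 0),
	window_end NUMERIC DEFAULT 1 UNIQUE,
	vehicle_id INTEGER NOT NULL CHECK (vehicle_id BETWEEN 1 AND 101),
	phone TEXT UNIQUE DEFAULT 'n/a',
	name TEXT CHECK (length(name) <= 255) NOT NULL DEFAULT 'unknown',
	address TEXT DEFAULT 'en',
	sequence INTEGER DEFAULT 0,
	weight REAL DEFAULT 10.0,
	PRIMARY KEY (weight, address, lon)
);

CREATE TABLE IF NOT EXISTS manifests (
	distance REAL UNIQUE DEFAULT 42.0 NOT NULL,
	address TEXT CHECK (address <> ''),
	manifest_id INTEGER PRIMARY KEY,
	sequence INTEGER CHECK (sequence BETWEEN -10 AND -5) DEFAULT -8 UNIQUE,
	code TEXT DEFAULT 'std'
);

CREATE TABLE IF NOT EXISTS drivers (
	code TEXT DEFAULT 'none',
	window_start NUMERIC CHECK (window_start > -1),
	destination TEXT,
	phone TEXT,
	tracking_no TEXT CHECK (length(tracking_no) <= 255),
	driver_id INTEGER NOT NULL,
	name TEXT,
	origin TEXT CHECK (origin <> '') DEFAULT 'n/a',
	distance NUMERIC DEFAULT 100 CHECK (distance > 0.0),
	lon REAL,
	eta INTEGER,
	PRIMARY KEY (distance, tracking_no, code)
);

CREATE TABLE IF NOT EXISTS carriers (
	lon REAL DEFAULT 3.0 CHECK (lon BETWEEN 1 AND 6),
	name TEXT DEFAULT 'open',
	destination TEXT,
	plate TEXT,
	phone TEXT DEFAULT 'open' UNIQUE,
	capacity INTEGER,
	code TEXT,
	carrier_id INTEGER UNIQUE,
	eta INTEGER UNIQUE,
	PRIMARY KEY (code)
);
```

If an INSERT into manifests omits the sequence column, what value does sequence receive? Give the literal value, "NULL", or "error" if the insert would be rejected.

sequence has an explicit DEFAULT -8.
When the column is omitted from an INSERT, that default is used.

-8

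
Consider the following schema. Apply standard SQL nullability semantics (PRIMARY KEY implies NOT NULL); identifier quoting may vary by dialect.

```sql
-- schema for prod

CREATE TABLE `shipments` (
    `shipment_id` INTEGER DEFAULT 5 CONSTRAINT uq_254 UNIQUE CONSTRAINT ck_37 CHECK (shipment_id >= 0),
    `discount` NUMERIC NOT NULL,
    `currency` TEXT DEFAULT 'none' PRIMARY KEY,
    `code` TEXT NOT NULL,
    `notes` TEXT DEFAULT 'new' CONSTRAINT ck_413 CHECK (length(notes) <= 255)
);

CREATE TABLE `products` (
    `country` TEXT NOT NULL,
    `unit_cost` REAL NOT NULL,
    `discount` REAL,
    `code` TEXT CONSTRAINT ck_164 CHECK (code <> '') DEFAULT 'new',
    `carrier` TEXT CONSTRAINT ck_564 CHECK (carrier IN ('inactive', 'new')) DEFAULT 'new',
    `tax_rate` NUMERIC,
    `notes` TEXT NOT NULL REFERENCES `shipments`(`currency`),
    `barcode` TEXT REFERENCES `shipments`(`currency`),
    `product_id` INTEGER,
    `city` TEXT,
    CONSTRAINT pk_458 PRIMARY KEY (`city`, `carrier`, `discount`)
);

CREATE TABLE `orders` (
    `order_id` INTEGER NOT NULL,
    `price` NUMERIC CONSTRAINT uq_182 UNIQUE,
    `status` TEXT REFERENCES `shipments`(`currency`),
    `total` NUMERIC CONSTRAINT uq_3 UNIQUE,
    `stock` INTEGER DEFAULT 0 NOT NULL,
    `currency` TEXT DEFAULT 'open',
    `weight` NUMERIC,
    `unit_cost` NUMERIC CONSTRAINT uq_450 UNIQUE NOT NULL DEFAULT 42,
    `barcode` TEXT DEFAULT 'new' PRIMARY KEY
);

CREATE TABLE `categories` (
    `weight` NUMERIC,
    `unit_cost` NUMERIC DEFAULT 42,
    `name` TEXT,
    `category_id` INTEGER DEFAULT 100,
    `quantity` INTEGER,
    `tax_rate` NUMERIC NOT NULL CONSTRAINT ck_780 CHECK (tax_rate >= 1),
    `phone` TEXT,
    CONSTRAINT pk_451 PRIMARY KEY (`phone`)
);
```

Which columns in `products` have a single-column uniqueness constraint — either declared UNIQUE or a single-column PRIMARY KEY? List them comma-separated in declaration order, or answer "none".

none

- country: no UNIQUE or single-column PK constraint.
- unit_cost: no UNIQUE or single-column PK constraint.
- discount: part of a composite PRIMARY KEY — only the tuple is unique, not this column on its own.
- code: no UNIQUE or single-column PK constraint.
- carrier: part of a composite PRIMARY KEY — only the tuple is unique, not this column on its own.
- tax_rate: no UNIQUE or single-column PK constraint.
- notes: no UNIQUE or single-column PK constraint.
- barcode: no UNIQUE or single-column PK constraint.
- product_id: no UNIQUE or single-column PK constraint.
- city: part of a composite PRIMARY KEY — only the tuple is unique, not this column on its own.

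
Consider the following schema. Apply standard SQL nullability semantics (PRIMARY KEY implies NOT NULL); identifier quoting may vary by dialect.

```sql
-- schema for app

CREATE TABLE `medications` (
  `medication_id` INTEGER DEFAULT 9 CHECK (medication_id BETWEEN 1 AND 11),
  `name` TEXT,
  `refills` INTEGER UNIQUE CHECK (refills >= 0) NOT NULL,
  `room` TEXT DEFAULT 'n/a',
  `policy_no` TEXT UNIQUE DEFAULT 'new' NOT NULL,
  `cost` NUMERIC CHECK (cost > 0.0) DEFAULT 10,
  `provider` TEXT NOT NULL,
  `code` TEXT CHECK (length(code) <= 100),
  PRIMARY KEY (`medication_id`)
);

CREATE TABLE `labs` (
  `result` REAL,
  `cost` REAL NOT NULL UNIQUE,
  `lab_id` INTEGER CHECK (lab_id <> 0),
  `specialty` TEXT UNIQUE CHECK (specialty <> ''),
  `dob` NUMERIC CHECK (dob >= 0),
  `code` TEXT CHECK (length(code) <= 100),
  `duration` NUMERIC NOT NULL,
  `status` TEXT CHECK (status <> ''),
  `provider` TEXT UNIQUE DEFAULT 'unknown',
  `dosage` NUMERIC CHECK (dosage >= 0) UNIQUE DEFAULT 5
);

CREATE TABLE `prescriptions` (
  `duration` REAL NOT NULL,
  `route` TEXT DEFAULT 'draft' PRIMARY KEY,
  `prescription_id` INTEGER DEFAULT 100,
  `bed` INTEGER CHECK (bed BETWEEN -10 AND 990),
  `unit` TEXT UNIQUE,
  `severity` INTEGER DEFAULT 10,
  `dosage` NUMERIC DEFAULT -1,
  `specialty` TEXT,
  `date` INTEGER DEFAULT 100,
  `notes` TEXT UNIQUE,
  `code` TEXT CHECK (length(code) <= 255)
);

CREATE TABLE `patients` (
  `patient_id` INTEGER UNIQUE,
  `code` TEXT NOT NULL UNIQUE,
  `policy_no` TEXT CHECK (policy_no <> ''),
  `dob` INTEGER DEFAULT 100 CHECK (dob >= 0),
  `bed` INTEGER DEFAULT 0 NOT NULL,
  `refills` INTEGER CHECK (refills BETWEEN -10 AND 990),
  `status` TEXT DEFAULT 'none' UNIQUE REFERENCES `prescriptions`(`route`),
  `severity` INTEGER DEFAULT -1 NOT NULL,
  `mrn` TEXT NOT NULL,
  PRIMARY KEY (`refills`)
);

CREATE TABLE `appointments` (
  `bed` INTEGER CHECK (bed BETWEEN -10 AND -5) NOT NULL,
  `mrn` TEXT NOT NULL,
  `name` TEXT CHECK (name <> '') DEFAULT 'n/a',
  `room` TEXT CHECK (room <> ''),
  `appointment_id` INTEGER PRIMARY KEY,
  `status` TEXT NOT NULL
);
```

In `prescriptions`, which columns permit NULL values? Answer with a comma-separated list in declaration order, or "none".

prescription_id, bed, unit, severity, dosage, specialty, date, notes, code

- duration: declared NOT NULL → not nullable.
- route: part of the PRIMARY KEY, which implies NOT NULL → not nullable.
- prescription_id: DEFAULT only fills an omitted column; an explicit NULL is still allowed → nullable.
- bed: CHECK does not forbid NULL (a CHECK constraint passes when its expression is NULL) → nullable.
- unit: UNIQUE does not imply NOT NULL → nullable.
- severity: DEFAULT only fills an omitted column; an explicit NULL is still allowed → nullable.
- dosage: DEFAULT only fills an omitted column; an explicit NULL is still allowed → nullable.
- specialty: no NOT NULL constraint applies → nullable.
- date: DEFAULT only fills an omitted column; an explicit NULL is still allowed → nullable.
- notes: UNIQUE does not imply NOT NULL → nullable.
- code: CHECK does not forbid NULL (a CHECK constraint passes when its expression is NULL) → nullable.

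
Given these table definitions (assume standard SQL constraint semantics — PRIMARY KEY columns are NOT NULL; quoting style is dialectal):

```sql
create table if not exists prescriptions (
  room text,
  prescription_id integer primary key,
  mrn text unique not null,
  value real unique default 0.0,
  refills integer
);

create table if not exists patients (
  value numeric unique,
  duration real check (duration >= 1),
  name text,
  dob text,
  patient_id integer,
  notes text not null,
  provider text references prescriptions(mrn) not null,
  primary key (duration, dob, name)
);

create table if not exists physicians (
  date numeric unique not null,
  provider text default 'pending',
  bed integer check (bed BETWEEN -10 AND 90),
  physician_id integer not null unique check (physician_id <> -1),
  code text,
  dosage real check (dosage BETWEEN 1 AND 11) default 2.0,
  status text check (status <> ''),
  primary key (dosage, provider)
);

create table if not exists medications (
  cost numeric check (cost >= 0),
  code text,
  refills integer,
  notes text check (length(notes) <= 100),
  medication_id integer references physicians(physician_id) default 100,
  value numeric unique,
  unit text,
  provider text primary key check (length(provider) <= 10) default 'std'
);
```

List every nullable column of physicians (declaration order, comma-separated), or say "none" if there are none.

- date: declared NOT NULL → not nullable.
- provider: part of the PRIMARY KEY, which implies NOT NULL → not nullable.
- bed: CHECK does not forbid NULL (a CHECK constraint passes when its expression is NULL) → nullable.
- physician_id: declared NOT NULL → not nullable.
- code: no NOT NULL constraint applies → nullable.
- dosage: part of the PRIMARY KEY, which implies NOT NULL → not nullable.
- status: CHECK does not forbid NULL (a CHECK constraint passes when its expression is NULL) → nullable.

bed, code, status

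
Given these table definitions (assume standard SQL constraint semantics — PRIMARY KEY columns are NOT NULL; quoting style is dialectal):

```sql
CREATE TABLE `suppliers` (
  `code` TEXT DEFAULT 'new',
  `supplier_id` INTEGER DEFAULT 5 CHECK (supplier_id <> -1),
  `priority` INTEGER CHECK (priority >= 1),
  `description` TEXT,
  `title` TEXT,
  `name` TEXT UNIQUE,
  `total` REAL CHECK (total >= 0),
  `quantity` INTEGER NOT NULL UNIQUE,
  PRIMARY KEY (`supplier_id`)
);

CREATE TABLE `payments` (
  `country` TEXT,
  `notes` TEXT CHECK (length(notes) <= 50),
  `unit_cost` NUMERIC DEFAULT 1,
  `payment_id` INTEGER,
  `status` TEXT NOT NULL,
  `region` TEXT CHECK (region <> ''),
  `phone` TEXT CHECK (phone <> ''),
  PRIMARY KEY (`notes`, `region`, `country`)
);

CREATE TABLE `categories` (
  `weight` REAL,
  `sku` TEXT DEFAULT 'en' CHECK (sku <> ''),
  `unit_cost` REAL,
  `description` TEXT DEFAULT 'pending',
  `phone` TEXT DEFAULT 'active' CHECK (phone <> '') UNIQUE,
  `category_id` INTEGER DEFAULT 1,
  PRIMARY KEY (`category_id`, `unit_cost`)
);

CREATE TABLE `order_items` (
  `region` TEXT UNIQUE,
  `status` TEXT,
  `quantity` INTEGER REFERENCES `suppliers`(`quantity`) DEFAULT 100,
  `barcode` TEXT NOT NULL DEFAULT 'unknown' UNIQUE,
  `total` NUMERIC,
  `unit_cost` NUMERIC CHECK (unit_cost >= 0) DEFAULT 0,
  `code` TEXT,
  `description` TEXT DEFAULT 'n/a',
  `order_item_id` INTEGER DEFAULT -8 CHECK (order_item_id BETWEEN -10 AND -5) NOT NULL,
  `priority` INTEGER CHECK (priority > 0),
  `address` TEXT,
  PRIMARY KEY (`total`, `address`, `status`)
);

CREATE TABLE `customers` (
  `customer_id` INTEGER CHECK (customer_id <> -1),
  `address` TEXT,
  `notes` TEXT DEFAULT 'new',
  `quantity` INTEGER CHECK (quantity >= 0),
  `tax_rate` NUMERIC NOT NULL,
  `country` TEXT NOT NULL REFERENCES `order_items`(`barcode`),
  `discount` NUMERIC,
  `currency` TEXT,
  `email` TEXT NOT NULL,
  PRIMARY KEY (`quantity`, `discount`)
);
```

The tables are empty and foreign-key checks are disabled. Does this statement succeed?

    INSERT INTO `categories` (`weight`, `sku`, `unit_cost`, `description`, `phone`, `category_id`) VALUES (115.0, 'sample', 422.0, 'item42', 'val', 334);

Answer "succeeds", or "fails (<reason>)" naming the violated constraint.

NOT NULL columns: category_id is supplied; unit_cost is supplied.
CHECK constraints: 'sample' satisfies (sku <> ''); 'val' satisfies (phone <> '').
No constraint is violated.

succeeds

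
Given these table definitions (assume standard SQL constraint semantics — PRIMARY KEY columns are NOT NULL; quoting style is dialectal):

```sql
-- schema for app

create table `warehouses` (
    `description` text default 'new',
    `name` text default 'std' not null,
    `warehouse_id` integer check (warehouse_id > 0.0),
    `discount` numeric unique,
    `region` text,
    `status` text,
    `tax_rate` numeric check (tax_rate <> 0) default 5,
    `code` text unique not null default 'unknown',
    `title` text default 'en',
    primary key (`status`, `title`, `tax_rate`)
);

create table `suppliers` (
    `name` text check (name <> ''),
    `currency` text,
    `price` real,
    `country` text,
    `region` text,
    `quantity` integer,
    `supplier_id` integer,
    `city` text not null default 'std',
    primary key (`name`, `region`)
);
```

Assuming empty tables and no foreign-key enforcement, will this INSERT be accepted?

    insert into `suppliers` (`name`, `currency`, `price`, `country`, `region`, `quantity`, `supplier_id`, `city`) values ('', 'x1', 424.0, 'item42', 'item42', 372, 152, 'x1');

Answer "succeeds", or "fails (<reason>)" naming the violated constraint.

fails (CHECK on name)

The value '' for name violates CHECK (name <> '').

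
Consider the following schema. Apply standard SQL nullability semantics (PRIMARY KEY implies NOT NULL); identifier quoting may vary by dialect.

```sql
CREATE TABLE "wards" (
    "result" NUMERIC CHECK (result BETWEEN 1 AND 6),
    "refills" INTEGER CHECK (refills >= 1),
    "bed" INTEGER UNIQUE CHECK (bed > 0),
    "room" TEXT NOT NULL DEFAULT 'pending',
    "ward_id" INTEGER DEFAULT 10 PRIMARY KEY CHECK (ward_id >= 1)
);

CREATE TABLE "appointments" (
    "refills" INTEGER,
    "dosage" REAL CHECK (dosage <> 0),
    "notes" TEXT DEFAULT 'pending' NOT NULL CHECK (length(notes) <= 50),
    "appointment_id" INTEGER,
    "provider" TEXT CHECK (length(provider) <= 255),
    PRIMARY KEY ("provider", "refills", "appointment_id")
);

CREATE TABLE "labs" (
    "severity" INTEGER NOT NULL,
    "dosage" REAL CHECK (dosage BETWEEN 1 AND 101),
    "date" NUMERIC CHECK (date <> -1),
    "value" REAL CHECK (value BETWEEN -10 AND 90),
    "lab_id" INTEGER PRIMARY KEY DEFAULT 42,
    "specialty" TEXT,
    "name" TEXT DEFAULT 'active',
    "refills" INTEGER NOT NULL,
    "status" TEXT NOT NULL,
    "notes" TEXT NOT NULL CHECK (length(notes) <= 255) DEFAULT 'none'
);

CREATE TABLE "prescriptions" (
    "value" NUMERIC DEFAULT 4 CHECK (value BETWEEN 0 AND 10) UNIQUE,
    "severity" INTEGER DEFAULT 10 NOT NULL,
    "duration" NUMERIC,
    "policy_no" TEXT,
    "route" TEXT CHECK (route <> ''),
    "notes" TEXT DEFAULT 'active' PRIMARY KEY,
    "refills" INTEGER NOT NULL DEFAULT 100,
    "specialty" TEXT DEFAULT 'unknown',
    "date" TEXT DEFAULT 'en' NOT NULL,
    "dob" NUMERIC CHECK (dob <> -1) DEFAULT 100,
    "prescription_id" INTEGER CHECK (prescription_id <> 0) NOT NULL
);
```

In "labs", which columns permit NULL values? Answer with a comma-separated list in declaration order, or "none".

- severity: declared NOT NULL → not nullable.
- dosage: CHECK does not forbid NULL (a CHECK constraint passes when its expression is NULL) → nullable.
- date: CHECK does not forbid NULL (a CHECK constraint passes when its expression is NULL) → nullable.
- value: CHECK does not forbid NULL (a CHECK constraint passes when its expression is NULL) → nullable.
- lab_id: part of the PRIMARY KEY, which implies NOT NULL → not nullable.
- specialty: no NOT NULL constraint applies → nullable.
- name: DEFAULT only fills an omitted column; an explicit NULL is still allowed → nullable.
- refills: declared NOT NULL → not nullable.
- status: declared NOT NULL → not nullable.
- notes: declared NOT NULL → not nullable.

dosage, date, value, specialty, name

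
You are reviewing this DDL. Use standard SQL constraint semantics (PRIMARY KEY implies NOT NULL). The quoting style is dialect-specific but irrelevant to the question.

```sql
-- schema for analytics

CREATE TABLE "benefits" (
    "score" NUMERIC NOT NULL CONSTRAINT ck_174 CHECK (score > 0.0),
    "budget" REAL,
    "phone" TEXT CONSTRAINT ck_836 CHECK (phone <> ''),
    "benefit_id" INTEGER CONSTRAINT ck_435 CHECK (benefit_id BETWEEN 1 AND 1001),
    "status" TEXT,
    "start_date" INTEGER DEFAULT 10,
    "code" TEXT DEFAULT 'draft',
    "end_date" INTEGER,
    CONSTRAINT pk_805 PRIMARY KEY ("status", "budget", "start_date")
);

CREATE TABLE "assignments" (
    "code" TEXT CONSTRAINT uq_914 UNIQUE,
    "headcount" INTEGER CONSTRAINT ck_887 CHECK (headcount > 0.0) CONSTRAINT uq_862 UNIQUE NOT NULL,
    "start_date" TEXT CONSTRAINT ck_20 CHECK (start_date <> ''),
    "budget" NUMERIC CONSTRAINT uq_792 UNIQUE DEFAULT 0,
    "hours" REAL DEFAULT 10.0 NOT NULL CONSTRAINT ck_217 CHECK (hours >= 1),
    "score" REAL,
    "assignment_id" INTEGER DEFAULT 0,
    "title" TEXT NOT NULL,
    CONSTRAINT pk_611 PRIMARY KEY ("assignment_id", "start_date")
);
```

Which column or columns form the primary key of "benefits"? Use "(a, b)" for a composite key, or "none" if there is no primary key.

(status, budget, start_date)

A table-level PRIMARY KEY clause names 3 columns: status, budget, start_date.
This is a composite key — the combination is unique, not each column individually.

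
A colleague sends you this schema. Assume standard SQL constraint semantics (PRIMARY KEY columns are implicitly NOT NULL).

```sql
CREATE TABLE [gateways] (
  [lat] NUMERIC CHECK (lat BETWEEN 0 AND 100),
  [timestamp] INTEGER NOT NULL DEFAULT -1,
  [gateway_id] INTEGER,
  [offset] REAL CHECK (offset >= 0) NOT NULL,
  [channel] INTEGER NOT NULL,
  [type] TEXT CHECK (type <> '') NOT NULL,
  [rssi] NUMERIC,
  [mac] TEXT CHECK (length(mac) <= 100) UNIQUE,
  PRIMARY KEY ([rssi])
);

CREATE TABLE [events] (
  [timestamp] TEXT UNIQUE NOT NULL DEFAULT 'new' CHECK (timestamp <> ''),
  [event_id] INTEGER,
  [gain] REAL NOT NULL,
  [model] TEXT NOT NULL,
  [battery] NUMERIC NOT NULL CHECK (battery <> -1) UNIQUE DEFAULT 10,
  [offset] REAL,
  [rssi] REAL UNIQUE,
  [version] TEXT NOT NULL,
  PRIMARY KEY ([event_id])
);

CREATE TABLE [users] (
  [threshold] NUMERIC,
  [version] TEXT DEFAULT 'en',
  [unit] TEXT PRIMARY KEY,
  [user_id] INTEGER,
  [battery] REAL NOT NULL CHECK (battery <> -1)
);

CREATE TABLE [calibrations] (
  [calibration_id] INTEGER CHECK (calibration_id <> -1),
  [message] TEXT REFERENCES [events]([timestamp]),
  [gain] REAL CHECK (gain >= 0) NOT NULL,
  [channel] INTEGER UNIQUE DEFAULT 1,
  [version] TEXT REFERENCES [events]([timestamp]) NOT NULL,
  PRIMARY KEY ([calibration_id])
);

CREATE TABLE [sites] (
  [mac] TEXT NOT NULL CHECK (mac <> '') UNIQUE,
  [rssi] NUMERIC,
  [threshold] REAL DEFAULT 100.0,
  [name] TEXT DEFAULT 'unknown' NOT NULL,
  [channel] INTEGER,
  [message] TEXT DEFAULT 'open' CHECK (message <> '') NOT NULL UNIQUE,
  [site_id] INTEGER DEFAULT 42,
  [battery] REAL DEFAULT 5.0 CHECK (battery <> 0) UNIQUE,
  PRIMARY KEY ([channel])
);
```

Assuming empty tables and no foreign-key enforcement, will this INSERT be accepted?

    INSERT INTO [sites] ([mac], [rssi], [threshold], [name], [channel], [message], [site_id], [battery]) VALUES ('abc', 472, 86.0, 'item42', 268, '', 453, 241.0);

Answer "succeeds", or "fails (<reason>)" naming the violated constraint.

fails (CHECK on message)

The value '' for message violates CHECK (message <> '').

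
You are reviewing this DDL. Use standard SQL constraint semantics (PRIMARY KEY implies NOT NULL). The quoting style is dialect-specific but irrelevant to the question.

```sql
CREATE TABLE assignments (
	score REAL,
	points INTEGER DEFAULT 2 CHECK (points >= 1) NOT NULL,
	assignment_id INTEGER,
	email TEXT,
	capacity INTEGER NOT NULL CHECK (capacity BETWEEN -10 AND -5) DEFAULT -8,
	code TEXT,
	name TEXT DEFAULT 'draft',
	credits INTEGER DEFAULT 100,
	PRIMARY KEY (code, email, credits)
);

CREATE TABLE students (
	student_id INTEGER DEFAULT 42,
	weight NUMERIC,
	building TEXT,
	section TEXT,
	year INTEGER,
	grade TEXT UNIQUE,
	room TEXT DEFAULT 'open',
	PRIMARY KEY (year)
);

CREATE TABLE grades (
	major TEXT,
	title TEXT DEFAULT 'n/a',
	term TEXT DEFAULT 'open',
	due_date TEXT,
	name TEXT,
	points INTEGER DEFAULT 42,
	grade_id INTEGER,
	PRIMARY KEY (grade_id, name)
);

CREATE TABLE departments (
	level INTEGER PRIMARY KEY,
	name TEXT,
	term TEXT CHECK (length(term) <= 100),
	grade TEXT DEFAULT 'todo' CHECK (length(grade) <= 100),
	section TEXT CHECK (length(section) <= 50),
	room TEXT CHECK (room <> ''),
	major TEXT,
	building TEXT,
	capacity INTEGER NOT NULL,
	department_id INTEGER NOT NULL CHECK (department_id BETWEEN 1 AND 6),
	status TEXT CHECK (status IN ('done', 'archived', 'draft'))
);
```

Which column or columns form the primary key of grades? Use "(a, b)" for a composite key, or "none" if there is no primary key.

A table-level PRIMARY KEY clause names 2 columns: grade_id, name.
This is a composite key — the combination is unique, not each column individually.

(grade_id, name)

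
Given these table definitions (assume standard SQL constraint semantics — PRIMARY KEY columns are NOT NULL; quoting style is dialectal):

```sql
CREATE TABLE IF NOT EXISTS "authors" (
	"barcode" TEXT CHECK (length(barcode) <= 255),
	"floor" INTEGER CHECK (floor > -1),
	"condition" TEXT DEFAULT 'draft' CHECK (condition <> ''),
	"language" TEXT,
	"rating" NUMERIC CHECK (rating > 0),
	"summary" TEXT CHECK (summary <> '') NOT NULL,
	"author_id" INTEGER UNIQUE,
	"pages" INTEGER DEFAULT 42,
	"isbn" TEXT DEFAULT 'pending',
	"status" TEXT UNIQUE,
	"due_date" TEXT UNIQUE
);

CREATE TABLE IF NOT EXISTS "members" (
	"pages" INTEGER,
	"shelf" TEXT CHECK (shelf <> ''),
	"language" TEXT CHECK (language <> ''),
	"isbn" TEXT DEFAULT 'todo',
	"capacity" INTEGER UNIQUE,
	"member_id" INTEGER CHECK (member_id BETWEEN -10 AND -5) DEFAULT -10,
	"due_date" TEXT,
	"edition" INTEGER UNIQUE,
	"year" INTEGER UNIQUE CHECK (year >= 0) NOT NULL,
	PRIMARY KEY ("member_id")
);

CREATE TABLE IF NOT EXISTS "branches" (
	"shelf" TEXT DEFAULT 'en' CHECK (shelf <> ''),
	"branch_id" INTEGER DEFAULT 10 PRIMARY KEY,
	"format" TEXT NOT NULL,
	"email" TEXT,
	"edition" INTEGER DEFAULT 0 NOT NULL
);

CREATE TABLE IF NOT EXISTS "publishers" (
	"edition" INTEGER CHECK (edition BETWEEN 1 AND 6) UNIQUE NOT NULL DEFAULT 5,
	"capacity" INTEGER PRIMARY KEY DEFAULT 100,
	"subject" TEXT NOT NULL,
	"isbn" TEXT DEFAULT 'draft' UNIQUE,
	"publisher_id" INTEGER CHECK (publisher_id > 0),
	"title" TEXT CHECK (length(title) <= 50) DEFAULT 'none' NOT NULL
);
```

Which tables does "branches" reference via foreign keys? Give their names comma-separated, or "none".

none

No column in branches has a REFERENCES clause.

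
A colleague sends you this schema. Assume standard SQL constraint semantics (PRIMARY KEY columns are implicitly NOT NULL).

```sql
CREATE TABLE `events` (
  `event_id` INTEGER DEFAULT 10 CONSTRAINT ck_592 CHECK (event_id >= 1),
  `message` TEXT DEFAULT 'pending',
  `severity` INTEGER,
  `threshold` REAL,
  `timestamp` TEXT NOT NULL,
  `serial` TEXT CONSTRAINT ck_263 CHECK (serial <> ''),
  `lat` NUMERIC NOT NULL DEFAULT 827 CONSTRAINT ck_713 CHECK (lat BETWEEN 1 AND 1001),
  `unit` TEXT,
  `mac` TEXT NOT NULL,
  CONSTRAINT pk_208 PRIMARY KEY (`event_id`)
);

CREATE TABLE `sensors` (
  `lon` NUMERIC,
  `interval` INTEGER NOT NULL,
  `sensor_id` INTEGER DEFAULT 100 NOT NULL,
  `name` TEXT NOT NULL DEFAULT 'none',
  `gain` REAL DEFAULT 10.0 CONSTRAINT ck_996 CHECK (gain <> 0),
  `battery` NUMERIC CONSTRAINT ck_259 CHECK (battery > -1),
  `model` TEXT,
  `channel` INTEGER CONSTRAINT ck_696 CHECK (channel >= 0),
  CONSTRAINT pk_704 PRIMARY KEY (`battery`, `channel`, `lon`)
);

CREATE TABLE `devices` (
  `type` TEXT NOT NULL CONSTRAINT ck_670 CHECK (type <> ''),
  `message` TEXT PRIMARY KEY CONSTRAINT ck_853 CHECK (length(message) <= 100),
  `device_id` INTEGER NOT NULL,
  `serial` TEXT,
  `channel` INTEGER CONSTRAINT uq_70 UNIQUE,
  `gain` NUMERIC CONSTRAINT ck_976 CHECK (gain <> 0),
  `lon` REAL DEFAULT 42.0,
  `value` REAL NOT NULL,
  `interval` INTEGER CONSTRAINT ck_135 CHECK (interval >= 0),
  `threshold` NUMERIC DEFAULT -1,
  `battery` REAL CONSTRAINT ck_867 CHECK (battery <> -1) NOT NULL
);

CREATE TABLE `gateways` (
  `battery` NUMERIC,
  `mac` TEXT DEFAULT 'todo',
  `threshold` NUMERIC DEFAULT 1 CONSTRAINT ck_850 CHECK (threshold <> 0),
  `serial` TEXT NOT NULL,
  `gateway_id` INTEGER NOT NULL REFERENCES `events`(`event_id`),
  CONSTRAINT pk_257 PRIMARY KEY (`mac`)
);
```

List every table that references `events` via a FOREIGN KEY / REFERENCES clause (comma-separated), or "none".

- gateways.gateway_id references events(event_id).

gateways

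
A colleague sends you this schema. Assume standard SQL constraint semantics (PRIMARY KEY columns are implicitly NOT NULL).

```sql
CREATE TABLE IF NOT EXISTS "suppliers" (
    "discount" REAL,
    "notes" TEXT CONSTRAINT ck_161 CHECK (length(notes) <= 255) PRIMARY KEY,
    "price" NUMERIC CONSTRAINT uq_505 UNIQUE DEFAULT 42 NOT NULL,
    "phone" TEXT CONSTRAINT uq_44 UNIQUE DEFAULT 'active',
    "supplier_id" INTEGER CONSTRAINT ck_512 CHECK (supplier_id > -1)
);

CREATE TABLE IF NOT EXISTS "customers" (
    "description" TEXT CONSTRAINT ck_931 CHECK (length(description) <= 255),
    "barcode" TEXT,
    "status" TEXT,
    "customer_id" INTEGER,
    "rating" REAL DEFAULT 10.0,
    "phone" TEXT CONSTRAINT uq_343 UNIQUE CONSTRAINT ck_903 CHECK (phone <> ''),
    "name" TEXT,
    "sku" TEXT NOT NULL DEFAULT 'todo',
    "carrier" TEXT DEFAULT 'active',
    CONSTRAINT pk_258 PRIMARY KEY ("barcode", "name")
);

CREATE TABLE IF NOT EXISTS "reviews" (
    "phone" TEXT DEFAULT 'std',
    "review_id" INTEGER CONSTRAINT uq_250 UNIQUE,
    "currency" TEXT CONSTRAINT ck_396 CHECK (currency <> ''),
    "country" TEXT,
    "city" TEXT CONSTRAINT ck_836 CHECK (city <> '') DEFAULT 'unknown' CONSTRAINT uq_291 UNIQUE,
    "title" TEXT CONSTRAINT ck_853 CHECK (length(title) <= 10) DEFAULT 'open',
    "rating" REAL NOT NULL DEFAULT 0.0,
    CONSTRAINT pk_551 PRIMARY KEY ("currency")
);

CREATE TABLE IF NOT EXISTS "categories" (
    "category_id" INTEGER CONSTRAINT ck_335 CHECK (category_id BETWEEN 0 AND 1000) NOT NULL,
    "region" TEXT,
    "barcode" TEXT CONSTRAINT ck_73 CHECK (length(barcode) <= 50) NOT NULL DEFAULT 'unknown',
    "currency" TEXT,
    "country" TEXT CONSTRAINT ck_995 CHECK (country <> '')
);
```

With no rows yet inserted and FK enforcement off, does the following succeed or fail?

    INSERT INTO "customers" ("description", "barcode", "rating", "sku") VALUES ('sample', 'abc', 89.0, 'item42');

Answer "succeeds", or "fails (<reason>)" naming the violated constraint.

fails (NOT NULL on name)

name is omitted from the column list and has no DEFAULT, so it would receive NULL.
But name is part of the PRIMARY KEY (implied NOT NULL).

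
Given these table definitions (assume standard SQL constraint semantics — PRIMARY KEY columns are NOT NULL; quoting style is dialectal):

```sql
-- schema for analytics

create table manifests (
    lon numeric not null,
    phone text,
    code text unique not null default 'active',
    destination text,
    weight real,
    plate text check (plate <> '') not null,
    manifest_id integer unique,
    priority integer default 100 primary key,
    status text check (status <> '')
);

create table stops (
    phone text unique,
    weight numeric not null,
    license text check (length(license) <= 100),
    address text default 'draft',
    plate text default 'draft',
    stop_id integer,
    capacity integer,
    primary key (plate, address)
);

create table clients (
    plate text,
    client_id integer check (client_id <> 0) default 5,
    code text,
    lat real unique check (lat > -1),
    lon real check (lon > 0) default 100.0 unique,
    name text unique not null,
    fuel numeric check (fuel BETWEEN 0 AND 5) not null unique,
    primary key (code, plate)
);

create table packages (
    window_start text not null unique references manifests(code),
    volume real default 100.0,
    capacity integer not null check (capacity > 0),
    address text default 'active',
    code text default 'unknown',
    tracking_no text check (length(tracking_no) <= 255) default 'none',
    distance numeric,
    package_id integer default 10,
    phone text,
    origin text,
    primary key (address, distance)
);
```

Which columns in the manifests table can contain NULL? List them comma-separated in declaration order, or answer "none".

phone, destination, weight, manifest_id, status

- lon: declared NOT NULL → not nullable.
- phone: no NOT NULL constraint applies → nullable.
- code: declared NOT NULL → not nullable.
- destination: no NOT NULL constraint applies → nullable.
- weight: no NOT NULL constraint applies → nullable.
- plate: declared NOT NULL → not nullable.
- manifest_id: UNIQUE does not imply NOT NULL → nullable.
- priority: part of the PRIMARY KEY, which implies NOT NULL → not nullable.
- status: CHECK does not forbid NULL (a CHECK constraint passes when its expression is NULL) → nullable.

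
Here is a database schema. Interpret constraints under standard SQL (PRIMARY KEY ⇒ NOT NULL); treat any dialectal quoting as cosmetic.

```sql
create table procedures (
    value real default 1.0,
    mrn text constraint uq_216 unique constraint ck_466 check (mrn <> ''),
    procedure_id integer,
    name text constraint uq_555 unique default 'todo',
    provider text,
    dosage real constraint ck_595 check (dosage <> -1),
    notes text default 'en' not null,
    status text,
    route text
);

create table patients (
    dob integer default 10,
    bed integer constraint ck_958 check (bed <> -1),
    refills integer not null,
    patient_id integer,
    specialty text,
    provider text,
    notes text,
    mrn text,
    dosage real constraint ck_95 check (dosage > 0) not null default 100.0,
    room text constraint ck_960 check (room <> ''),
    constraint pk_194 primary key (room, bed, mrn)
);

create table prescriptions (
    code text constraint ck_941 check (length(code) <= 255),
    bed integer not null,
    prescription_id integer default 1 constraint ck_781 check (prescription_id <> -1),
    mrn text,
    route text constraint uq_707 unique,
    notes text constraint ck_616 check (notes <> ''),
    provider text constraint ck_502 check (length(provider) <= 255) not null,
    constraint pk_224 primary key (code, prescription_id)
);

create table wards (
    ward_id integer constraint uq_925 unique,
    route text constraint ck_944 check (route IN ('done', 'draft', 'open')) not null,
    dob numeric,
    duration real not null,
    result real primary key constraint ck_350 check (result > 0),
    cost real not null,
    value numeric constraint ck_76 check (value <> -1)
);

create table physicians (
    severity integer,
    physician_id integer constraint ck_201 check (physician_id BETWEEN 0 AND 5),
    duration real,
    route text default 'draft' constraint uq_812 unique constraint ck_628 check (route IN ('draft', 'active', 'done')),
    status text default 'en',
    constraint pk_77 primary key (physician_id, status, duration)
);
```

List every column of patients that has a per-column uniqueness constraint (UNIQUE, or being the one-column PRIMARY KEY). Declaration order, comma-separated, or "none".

- dob: no UNIQUE or single-column PK constraint.
- bed: part of a composite PRIMARY KEY — only the tuple is unique, not this column on its own.
- refills: no UNIQUE or single-column PK constraint.
- patient_id: no UNIQUE or single-column PK constraint.
- specialty: no UNIQUE or single-column PK constraint.
- provider: no UNIQUE or single-column PK constraint.
- notes: no UNIQUE or single-column PK constraint.
- mrn: part of a composite PRIMARY KEY — only the tuple is unique, not this column on its own.
- dosage: no UNIQUE or single-column PK constraint.
- room: part of a composite PRIMARY KEY — only the tuple is unique, not this column on its own.

none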